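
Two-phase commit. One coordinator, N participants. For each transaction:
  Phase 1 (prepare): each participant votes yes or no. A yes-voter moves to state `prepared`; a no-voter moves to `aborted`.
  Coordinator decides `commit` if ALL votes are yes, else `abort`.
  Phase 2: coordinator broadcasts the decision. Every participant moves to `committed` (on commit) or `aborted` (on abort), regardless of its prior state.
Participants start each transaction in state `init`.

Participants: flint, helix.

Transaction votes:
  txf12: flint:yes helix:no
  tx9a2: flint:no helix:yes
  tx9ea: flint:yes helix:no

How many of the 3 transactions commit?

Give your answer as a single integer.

Answer: 0

Derivation:
txf12: no from helix -> abort (commits=0)
tx9a2: no from flint -> abort (commits=0)
tx9ea: no from helix -> abort (commits=0)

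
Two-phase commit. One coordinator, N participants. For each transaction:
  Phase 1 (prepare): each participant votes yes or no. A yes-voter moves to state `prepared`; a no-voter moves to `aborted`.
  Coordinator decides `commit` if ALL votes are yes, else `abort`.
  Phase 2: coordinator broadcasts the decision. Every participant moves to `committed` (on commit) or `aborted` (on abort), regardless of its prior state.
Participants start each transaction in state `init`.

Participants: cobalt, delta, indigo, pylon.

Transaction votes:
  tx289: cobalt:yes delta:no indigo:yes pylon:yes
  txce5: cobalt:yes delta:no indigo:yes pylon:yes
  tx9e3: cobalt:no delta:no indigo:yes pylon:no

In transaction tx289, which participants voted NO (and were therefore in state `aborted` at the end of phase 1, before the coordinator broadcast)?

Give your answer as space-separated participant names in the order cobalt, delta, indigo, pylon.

Answer: delta

Derivation:
Txn tx289 phase 1: cobalt yes -> prepared; delta no -> aborted; indigo yes -> prepared; pylon yes -> prepared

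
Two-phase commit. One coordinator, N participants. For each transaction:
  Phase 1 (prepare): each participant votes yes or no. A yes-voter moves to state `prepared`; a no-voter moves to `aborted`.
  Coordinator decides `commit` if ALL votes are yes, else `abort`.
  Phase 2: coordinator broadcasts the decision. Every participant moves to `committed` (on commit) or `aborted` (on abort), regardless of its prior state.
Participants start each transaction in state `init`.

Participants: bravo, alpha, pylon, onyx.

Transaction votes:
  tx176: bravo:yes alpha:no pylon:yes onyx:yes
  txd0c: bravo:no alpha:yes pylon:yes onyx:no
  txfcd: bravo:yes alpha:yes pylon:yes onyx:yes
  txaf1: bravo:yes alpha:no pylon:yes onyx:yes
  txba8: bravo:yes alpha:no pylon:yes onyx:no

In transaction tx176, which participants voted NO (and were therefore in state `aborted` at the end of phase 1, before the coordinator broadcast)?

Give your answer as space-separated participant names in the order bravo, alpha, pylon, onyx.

Txn tx176 phase 1: bravo yes -> prepared; alpha no -> aborted; pylon yes -> prepared; onyx yes -> prepared

Answer: alpha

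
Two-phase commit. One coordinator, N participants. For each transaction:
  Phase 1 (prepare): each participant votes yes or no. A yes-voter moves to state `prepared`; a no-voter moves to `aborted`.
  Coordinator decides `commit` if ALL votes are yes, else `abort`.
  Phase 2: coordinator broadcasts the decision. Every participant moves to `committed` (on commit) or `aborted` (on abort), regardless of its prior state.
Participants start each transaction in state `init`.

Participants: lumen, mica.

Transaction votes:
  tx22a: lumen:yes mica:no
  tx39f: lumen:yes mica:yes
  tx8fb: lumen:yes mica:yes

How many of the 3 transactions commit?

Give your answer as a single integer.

Answer: 2

Derivation:
tx22a: no from mica -> abort (commits=0)
tx39f: all yes -> commit (commits=1)
tx8fb: all yes -> commit (commits=2)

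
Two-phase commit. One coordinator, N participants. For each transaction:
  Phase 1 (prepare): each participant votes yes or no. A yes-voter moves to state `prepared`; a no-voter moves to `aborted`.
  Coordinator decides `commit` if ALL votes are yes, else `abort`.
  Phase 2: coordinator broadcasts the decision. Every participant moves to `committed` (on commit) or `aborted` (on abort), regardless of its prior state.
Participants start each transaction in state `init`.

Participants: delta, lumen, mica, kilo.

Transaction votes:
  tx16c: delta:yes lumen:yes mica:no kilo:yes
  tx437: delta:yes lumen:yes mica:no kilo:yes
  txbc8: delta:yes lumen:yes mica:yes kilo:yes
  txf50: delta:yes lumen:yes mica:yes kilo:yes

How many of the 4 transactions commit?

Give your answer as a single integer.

Answer: 2

Derivation:
tx16c: no from mica -> abort (commits=0)
tx437: no from mica -> abort (commits=0)
txbc8: all yes -> commit (commits=1)
txf50: all yes -> commit (commits=2)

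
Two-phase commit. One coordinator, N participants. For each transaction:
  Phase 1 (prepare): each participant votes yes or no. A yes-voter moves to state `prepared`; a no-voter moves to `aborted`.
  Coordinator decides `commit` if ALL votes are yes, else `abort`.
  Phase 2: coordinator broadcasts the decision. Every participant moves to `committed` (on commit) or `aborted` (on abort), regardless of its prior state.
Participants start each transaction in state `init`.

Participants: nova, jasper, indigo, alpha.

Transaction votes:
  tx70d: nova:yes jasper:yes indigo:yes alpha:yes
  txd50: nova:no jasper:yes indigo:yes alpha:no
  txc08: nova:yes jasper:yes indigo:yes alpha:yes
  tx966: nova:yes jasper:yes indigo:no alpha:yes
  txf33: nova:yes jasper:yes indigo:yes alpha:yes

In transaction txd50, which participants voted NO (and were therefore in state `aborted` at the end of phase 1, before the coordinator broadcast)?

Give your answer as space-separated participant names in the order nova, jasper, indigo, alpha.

Txn txd50 phase 1: nova no -> aborted; jasper yes -> prepared; indigo yes -> prepared; alpha no -> aborted

Answer: nova alpha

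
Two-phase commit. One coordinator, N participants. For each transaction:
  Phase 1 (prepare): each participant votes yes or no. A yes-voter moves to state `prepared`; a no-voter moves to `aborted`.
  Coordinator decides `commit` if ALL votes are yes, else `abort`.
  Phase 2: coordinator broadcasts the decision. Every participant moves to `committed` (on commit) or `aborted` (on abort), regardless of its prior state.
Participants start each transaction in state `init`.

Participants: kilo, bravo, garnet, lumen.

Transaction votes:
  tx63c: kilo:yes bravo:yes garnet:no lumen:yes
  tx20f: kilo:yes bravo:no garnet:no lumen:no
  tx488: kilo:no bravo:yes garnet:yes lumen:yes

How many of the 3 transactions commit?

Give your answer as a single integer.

tx63c: no from garnet -> abort (commits=0)
tx20f: no from bravo, garnet, lumen -> abort (commits=0)
tx488: no from kilo -> abort (commits=0)

Answer: 0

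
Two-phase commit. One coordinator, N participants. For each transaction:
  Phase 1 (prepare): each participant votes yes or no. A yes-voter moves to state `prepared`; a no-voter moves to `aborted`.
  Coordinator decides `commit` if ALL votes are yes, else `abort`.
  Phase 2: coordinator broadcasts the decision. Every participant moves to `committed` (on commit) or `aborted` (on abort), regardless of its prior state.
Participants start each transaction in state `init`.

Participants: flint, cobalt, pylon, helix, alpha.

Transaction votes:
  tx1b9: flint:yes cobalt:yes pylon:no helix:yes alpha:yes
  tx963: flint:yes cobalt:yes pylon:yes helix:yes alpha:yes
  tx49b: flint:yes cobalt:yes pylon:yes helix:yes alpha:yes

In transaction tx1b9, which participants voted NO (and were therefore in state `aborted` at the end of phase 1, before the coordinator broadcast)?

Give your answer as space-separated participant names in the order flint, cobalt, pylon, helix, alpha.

Answer: pylon

Derivation:
Txn tx1b9 phase 1: flint yes -> prepared; cobalt yes -> prepared; pylon no -> aborted; helix yes -> prepared; alpha yes -> prepared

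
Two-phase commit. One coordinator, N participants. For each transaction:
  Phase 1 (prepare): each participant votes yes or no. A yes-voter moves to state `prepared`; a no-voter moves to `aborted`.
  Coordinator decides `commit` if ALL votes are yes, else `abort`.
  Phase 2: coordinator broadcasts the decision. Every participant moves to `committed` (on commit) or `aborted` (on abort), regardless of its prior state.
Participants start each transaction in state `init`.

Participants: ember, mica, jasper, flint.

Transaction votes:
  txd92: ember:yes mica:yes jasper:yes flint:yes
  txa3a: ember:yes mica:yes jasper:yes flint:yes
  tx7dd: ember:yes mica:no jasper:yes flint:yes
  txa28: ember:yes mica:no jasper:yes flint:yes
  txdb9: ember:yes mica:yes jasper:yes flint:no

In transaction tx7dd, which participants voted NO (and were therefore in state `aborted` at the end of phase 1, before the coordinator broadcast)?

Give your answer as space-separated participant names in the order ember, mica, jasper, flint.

Answer: mica

Derivation:
Txn tx7dd phase 1: ember yes -> prepared; mica no -> aborted; jasper yes -> prepared; flint yes -> prepared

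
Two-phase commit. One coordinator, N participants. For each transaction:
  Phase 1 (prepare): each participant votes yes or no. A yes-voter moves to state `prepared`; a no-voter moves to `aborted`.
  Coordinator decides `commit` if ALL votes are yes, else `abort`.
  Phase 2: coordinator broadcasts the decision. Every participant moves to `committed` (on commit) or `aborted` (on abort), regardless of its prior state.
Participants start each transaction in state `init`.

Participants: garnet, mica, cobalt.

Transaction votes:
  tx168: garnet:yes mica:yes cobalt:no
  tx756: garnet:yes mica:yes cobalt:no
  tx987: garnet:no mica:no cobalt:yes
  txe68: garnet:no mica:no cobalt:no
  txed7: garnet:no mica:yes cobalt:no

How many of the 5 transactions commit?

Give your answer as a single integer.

Answer: 0

Derivation:
tx168: no from cobalt -> abort (commits=0)
tx756: no from cobalt -> abort (commits=0)
tx987: no from garnet, mica -> abort (commits=0)
txe68: no from garnet, mica, cobalt -> abort (commits=0)
txed7: no from garnet, cobalt -> abort (commits=0)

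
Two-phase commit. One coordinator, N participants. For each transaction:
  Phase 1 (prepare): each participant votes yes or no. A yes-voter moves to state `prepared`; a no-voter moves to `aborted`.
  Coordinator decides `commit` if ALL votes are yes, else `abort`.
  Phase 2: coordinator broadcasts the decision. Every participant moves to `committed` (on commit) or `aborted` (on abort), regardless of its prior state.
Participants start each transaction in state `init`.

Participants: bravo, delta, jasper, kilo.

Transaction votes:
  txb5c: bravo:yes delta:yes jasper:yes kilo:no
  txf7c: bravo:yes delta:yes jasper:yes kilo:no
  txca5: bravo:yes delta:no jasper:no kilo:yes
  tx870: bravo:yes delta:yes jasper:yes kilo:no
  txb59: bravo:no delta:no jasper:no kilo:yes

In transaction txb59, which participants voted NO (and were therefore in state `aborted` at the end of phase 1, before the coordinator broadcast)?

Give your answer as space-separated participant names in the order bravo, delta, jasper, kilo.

Txn txb59 phase 1: bravo no -> aborted; delta no -> aborted; jasper no -> aborted; kilo yes -> prepared

Answer: bravo delta jasper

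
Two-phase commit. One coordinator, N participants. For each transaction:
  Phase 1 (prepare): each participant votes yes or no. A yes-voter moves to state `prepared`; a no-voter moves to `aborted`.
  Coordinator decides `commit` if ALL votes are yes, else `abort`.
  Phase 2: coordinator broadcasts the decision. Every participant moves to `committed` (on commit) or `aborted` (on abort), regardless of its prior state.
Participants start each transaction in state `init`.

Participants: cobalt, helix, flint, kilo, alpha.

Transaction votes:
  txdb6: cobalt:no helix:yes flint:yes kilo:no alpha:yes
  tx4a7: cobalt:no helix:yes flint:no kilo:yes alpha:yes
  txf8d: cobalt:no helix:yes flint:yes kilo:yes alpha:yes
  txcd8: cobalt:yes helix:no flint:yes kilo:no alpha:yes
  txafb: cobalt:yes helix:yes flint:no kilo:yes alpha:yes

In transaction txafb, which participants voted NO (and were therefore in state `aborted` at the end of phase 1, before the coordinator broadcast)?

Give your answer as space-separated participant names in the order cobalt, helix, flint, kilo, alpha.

Txn txafb phase 1: cobalt yes -> prepared; helix yes -> prepared; flint no -> aborted; kilo yes -> prepared; alpha yes -> prepared

Answer: flint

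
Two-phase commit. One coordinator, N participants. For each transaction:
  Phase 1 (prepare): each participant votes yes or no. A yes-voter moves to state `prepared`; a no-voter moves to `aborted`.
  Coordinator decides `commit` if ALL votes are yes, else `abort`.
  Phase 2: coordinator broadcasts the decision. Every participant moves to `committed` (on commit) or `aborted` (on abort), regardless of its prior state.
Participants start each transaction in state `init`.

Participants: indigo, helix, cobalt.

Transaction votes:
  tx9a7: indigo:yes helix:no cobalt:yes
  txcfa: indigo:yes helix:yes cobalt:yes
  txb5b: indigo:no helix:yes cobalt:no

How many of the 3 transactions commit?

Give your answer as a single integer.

Answer: 1

Derivation:
tx9a7: no from helix -> abort (commits=0)
txcfa: all yes -> commit (commits=1)
txb5b: no from indigo, cobalt -> abort (commits=1)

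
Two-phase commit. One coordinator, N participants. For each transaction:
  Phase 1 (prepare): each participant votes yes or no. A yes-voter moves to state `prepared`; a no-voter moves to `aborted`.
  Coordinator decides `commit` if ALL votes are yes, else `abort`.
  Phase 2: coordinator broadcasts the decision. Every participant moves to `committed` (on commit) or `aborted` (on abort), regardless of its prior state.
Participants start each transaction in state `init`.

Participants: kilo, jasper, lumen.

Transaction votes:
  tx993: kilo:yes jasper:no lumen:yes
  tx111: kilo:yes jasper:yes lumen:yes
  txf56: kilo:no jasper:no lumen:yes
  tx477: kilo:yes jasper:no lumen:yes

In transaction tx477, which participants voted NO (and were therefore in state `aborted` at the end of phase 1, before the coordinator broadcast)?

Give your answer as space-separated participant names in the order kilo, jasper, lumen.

Txn tx477 phase 1: kilo yes -> prepared; jasper no -> aborted; lumen yes -> prepared

Answer: jasper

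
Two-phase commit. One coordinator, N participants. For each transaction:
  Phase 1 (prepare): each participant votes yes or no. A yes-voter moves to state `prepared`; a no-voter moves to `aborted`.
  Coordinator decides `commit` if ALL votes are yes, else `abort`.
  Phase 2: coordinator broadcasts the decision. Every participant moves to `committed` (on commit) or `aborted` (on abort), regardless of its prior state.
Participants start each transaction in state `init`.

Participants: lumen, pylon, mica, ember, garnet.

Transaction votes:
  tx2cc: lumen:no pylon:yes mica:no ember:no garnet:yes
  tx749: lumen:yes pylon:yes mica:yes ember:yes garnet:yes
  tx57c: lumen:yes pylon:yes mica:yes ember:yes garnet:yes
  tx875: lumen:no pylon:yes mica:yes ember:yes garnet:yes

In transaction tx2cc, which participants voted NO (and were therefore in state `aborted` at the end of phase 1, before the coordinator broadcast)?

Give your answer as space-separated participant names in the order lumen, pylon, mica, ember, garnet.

Txn tx2cc phase 1: lumen no -> aborted; pylon yes -> prepared; mica no -> aborted; ember no -> aborted; garnet yes -> prepared

Answer: lumen mica ember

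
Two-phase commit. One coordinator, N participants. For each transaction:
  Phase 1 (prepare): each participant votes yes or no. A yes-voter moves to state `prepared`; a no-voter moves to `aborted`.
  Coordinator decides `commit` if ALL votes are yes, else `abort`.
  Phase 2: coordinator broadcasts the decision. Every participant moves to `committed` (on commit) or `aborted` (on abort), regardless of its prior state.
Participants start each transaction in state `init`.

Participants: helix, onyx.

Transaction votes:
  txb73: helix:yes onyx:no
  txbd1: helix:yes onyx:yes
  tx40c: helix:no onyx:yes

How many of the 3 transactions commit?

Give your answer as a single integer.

txb73: no from onyx -> abort (commits=0)
txbd1: all yes -> commit (commits=1)
tx40c: no from helix -> abort (commits=1)

Answer: 1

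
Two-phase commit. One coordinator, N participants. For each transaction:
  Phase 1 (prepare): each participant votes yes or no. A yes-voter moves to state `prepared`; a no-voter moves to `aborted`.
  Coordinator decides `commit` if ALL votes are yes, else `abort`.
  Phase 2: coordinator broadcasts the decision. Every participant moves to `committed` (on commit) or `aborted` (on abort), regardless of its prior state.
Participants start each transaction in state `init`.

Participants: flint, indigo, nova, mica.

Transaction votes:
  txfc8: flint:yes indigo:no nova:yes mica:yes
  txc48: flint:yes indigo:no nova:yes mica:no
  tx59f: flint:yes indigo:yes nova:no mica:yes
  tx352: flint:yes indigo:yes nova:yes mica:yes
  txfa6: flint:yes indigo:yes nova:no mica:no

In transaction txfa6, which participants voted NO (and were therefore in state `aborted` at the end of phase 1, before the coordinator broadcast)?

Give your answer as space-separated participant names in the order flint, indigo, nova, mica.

Txn txfa6 phase 1: flint yes -> prepared; indigo yes -> prepared; nova no -> aborted; mica no -> aborted

Answer: nova mica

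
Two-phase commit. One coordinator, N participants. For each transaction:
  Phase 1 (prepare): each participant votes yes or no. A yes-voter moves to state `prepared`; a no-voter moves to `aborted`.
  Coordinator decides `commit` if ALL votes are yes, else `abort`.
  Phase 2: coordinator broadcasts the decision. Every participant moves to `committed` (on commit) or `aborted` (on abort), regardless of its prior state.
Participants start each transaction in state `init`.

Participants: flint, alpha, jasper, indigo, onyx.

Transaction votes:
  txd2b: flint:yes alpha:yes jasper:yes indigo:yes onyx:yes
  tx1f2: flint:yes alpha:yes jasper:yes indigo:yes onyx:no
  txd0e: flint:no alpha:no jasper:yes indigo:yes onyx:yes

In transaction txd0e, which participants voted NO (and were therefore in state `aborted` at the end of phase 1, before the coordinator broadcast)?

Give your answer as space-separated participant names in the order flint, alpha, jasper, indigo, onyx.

Answer: flint alpha

Derivation:
Txn txd0e phase 1: flint no -> aborted; alpha no -> aborted; jasper yes -> prepared; indigo yes -> prepared; onyx yes -> prepared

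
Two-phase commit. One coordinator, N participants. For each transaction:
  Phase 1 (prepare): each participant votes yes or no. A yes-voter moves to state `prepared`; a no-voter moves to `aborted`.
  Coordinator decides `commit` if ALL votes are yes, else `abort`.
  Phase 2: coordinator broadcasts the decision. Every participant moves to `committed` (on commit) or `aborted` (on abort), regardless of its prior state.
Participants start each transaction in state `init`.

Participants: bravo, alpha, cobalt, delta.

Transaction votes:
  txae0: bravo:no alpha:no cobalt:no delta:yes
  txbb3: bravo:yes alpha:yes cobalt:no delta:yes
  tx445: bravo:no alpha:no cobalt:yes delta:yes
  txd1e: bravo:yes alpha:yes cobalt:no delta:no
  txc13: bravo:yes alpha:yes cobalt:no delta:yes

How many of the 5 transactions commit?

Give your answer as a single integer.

Answer: 0

Derivation:
txae0: no from bravo, alpha, cobalt -> abort (commits=0)
txbb3: no from cobalt -> abort (commits=0)
tx445: no from bravo, alpha -> abort (commits=0)
txd1e: no from cobalt, delta -> abort (commits=0)
txc13: no from cobalt -> abort (commits=0)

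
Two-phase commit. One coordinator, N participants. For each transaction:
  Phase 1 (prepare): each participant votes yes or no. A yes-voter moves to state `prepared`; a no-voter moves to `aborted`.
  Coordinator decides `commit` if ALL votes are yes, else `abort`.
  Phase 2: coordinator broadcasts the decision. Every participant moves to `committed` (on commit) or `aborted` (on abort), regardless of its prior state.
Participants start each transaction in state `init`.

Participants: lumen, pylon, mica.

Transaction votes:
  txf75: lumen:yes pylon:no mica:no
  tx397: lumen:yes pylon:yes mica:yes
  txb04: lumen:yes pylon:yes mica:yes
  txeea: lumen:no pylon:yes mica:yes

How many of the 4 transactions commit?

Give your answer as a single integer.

Answer: 2

Derivation:
txf75: no from pylon, mica -> abort (commits=0)
tx397: all yes -> commit (commits=1)
txb04: all yes -> commit (commits=2)
txeea: no from lumen -> abort (commits=2)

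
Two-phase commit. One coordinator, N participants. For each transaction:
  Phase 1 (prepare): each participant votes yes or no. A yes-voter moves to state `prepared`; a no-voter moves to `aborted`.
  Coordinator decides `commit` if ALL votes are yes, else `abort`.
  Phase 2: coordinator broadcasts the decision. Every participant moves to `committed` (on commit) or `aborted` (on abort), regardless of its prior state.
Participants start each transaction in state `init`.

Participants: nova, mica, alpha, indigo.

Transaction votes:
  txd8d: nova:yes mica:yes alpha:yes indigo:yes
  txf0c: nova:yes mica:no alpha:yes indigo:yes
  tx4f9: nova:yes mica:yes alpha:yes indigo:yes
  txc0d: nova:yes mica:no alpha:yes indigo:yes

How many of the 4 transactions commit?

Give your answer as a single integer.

txd8d: all yes -> commit (commits=1)
txf0c: no from mica -> abort (commits=1)
tx4f9: all yes -> commit (commits=2)
txc0d: no from mica -> abort (commits=2)

Answer: 2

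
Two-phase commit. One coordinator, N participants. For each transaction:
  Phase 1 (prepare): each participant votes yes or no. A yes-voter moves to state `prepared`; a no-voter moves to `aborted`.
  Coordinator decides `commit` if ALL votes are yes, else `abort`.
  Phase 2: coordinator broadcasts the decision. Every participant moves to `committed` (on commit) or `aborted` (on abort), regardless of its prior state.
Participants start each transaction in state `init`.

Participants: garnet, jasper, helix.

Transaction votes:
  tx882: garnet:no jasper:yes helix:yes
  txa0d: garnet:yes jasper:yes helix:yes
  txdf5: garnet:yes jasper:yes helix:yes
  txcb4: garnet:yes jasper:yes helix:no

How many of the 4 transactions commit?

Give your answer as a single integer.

Answer: 2

Derivation:
tx882: no from garnet -> abort (commits=0)
txa0d: all yes -> commit (commits=1)
txdf5: all yes -> commit (commits=2)
txcb4: no from helix -> abort (commits=2)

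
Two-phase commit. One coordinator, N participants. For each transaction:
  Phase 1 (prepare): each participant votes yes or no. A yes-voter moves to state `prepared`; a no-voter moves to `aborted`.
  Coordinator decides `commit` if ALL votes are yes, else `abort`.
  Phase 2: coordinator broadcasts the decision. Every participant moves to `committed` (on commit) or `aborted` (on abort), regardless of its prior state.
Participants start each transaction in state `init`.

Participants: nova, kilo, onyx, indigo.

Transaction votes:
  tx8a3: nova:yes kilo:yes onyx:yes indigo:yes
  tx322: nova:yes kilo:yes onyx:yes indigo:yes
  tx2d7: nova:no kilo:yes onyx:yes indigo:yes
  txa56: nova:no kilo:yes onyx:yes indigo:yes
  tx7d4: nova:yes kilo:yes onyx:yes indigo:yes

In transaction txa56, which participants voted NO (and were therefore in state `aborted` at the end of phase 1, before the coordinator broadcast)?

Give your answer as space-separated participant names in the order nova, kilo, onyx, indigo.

Answer: nova

Derivation:
Txn txa56 phase 1: nova no -> aborted; kilo yes -> prepared; onyx yes -> prepared; indigo yes -> prepared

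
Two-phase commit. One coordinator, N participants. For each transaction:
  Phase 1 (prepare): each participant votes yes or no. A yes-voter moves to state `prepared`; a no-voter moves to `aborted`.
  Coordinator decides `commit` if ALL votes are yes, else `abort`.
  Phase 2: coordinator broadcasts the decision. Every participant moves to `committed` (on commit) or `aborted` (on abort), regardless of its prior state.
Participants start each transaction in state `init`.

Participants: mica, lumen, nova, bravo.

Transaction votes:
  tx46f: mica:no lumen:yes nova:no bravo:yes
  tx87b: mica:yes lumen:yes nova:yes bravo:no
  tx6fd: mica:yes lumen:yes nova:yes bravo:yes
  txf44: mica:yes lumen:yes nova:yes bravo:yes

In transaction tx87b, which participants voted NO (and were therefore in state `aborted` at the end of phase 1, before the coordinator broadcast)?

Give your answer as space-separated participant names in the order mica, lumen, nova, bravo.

Answer: bravo

Derivation:
Txn tx87b phase 1: mica yes -> prepared; lumen yes -> prepared; nova yes -> prepared; bravo no -> aborted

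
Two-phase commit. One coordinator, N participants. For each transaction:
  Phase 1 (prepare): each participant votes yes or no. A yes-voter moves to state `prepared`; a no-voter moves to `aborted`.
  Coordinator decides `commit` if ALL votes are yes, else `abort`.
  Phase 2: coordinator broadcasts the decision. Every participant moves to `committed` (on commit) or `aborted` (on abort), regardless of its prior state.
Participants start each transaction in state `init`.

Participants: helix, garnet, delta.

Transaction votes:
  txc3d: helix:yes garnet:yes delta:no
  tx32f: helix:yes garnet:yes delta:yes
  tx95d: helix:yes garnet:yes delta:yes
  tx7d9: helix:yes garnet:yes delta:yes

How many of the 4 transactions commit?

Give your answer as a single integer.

txc3d: no from delta -> abort (commits=0)
tx32f: all yes -> commit (commits=1)
tx95d: all yes -> commit (commits=2)
tx7d9: all yes -> commit (commits=3)

Answer: 3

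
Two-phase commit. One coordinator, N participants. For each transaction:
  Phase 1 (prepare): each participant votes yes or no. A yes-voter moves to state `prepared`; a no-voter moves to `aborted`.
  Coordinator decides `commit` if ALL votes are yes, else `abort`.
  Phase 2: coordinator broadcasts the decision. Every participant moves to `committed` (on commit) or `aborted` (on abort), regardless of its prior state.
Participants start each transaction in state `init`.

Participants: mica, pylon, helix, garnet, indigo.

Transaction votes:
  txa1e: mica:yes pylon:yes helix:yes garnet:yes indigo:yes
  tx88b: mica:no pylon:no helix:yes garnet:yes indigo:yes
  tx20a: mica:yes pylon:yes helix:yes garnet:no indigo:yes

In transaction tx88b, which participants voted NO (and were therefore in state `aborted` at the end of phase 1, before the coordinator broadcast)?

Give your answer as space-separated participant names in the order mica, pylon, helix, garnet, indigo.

Txn tx88b phase 1: mica no -> aborted; pylon no -> aborted; helix yes -> prepared; garnet yes -> prepared; indigo yes -> prepared

Answer: mica pylon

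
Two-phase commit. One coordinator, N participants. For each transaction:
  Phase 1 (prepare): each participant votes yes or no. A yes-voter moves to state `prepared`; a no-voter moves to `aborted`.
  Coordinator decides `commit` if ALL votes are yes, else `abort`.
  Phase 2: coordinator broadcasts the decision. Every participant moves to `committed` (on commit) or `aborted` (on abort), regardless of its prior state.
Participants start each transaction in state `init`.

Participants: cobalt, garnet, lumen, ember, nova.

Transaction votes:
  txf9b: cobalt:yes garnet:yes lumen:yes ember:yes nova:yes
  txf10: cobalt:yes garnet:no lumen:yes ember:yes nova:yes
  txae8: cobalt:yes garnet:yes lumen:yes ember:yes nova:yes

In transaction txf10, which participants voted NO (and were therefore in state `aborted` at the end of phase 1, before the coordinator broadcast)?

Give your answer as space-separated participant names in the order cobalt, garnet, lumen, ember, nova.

Txn txf10 phase 1: cobalt yes -> prepared; garnet no -> aborted; lumen yes -> prepared; ember yes -> prepared; nova yes -> prepared

Answer: garnet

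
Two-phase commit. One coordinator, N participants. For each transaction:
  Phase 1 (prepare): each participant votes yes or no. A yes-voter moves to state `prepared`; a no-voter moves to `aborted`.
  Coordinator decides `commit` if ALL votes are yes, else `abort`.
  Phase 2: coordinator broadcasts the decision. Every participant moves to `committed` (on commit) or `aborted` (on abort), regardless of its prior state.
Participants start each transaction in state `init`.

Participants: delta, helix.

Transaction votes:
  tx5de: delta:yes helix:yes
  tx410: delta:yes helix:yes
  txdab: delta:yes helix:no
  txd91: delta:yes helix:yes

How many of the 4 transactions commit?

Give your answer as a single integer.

Answer: 3

Derivation:
tx5de: all yes -> commit (commits=1)
tx410: all yes -> commit (commits=2)
txdab: no from helix -> abort (commits=2)
txd91: all yes -> commit (commits=3)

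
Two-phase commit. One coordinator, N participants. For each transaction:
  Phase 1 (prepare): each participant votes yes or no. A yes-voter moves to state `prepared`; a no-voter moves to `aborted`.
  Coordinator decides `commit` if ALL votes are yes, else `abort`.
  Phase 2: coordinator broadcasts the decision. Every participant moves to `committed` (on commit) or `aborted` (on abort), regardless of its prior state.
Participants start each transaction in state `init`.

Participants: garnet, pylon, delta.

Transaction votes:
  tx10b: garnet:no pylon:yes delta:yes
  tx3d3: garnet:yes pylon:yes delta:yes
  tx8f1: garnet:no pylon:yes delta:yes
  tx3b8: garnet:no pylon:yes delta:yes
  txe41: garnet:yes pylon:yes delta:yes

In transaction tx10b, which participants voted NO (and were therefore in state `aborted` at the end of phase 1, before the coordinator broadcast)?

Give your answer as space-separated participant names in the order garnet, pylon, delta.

Answer: garnet

Derivation:
Txn tx10b phase 1: garnet no -> aborted; pylon yes -> prepared; delta yes -> prepared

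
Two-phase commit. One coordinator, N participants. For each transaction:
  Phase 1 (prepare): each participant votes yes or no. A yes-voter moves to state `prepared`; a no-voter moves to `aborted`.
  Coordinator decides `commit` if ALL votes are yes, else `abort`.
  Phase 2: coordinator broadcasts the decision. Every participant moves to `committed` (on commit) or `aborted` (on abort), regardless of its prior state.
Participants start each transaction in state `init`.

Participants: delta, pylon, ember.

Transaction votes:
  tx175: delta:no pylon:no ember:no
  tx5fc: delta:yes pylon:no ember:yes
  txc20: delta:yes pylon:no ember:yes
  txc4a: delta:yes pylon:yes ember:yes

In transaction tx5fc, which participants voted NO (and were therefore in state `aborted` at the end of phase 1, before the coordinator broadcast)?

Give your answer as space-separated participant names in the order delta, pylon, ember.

Answer: pylon

Derivation:
Txn tx5fc phase 1: delta yes -> prepared; pylon no -> aborted; ember yes -> prepared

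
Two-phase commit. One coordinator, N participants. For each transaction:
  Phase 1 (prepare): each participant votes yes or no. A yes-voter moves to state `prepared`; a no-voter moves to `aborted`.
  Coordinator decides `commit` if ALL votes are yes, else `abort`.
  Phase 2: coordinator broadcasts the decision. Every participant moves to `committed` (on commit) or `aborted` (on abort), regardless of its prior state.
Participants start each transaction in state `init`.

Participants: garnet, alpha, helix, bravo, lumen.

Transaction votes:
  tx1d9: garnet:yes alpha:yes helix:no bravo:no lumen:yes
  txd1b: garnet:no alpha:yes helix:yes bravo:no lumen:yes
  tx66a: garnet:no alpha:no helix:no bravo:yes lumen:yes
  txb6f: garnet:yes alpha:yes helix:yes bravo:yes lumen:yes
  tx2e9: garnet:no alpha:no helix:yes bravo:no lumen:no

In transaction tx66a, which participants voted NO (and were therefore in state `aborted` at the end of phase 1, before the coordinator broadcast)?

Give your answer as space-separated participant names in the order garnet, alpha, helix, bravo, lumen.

Answer: garnet alpha helix

Derivation:
Txn tx66a phase 1: garnet no -> aborted; alpha no -> aborted; helix no -> aborted; bravo yes -> prepared; lumen yes -> prepared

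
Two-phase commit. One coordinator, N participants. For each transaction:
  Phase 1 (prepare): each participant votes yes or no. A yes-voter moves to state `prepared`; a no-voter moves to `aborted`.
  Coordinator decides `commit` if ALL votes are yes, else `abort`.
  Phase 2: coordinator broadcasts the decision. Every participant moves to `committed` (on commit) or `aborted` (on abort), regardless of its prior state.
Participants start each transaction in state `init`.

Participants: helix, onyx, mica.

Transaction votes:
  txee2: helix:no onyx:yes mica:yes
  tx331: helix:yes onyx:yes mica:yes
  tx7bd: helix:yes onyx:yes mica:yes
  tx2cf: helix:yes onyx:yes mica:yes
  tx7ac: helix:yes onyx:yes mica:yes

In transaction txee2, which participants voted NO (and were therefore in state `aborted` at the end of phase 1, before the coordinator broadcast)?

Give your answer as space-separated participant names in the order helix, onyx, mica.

Answer: helix

Derivation:
Txn txee2 phase 1: helix no -> aborted; onyx yes -> prepared; mica yes -> prepared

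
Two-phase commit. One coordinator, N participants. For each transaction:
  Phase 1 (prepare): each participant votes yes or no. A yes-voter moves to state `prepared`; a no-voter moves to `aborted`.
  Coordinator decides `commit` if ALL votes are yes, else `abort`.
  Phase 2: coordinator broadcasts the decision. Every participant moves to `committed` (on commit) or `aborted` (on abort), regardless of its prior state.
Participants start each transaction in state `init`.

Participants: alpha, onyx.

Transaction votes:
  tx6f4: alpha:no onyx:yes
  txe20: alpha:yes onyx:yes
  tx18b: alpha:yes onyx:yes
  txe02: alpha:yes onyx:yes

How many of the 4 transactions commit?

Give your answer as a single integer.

Answer: 3

Derivation:
tx6f4: no from alpha -> abort (commits=0)
txe20: all yes -> commit (commits=1)
tx18b: all yes -> commit (commits=2)
txe02: all yes -> commit (commits=3)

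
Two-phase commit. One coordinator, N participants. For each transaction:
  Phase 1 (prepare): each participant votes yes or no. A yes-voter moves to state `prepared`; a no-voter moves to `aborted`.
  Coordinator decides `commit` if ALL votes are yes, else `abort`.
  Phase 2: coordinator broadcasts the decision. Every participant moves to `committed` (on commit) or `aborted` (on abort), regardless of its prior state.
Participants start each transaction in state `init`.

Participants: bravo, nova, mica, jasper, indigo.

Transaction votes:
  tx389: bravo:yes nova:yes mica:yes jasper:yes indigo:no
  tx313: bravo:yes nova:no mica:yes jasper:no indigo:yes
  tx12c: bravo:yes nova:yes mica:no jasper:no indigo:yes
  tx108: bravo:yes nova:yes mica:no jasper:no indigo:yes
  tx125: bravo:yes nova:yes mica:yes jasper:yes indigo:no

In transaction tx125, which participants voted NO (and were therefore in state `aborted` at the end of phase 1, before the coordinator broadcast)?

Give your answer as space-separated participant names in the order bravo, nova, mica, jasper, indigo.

Txn tx125 phase 1: bravo yes -> prepared; nova yes -> prepared; mica yes -> prepared; jasper yes -> prepared; indigo no -> aborted

Answer: indigo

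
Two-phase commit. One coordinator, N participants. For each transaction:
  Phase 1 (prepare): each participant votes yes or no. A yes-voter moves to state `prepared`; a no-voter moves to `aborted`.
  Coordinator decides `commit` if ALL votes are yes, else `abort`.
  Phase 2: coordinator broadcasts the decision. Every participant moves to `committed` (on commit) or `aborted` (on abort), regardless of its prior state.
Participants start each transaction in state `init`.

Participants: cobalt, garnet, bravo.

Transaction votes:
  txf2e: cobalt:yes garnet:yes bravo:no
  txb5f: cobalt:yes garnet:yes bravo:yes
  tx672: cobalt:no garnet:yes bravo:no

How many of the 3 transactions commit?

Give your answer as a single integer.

Answer: 1

Derivation:
txf2e: no from bravo -> abort (commits=0)
txb5f: all yes -> commit (commits=1)
tx672: no from cobalt, bravo -> abort (commits=1)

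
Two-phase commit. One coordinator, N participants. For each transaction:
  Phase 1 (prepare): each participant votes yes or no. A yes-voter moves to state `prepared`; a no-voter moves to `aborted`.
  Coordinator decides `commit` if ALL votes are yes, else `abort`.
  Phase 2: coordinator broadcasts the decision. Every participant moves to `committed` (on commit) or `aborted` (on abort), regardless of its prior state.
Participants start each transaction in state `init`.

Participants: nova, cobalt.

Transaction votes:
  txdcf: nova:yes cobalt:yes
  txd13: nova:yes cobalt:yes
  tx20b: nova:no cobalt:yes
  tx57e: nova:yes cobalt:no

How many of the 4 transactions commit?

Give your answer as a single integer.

txdcf: all yes -> commit (commits=1)
txd13: all yes -> commit (commits=2)
tx20b: no from nova -> abort (commits=2)
tx57e: no from cobalt -> abort (commits=2)

Answer: 2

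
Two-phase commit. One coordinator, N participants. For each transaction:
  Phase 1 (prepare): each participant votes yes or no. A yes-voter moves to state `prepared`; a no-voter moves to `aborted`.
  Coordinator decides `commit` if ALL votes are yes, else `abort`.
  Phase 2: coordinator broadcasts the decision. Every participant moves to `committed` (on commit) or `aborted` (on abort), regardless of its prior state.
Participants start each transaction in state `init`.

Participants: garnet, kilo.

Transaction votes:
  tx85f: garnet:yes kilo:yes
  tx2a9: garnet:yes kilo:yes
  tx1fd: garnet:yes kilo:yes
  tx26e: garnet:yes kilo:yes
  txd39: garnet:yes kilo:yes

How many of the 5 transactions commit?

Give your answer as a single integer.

tx85f: all yes -> commit (commits=1)
tx2a9: all yes -> commit (commits=2)
tx1fd: all yes -> commit (commits=3)
tx26e: all yes -> commit (commits=4)
txd39: all yes -> commit (commits=5)

Answer: 5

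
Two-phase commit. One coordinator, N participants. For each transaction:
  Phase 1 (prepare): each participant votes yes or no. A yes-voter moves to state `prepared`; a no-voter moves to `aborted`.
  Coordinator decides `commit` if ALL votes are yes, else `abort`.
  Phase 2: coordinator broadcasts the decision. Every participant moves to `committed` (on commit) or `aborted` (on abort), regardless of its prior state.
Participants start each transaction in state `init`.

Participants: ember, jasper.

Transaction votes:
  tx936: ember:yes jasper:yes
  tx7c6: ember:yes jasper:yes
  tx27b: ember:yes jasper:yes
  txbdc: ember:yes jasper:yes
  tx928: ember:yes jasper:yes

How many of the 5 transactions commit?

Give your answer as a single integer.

tx936: all yes -> commit (commits=1)
tx7c6: all yes -> commit (commits=2)
tx27b: all yes -> commit (commits=3)
txbdc: all yes -> commit (commits=4)
tx928: all yes -> commit (commits=5)

Answer: 5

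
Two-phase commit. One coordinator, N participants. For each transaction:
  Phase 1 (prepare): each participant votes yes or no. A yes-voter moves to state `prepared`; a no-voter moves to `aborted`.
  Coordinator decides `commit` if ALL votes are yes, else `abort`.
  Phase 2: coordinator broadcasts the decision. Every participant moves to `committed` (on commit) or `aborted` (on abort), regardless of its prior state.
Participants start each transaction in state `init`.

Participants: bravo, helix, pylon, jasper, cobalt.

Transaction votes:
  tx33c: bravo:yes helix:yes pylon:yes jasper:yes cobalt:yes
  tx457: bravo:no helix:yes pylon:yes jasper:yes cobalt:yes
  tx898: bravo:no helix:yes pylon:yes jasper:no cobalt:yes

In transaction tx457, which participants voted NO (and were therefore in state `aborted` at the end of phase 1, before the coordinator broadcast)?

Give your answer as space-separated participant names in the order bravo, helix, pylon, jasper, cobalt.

Answer: bravo

Derivation:
Txn tx457 phase 1: bravo no -> aborted; helix yes -> prepared; pylon yes -> prepared; jasper yes -> prepared; cobalt yes -> prepared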